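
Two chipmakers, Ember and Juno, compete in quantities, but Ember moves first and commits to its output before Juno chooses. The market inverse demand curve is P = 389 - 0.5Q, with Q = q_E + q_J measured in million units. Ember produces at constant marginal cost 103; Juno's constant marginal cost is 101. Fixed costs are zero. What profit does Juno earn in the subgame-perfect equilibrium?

10658

Solve by backward induction. Given q_E, the follower Juno maximises π_J = (389 - (1/2)q_E - (1/2)q_J)q_J - 101q_J.
∂π_J/∂q_J = 288 - (1/2)q_E - q_J = 0 gives the reaction function q_J = (288 - (1/2)q_E).
Ember substitutes q_J(q_E) into its own profit: π_E = q_E(389 - (1/2)q_E - (288 - (1/2)q_E)/2) - 103q_E = (245 - (1/4)q_E)q_E - 103q_E.
Maximising: ∂π_E/∂q_E = 142 - (1/2)q_E = 0, giving q_E = 284.
Then q_J = (288 - (1/2)·284) = 146.
Price P = 389 - (1/2)·430 = 174.
Juno's profit: (174 - 101)·146 = 10658.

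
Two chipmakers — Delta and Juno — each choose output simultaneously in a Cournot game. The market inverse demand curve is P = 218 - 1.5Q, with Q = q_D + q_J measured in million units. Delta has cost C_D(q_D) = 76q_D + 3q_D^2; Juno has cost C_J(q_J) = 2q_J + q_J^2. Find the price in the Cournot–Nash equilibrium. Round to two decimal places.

143.72

Delta's profit: π_D = (218 - 1.5Q)q_D - (76q_D + 3q_D²). Setting ∂π_D/∂q_D = 0: 142 - 9q_D - (3/2)(q_J) = 0.
Juno's profit: π_J = (218 - 1.5Q)q_J - (2q_J + q_J²). Setting ∂π_J/∂q_J = 0: 216 - 5q_J - (3/2)(q_D) = 0.
So q_D = (142 - (3/2)q_J)/9 and q_J = (216 - (3/2)q_D)/5.
Substituting one into the other gives q_D = 1544/171 and q_J = 40.4912.
Total output Q = 49.5205, so price P = 218 - (3/2)·49.5205 = 143.7193.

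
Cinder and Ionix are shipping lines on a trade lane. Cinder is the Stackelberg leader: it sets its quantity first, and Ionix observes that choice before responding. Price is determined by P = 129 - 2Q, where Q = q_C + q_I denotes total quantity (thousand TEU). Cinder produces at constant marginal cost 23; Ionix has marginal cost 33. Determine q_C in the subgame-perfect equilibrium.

The follower Ionix best-responds to any q_C: π_I = (129 - 2Q)q_I - 33q_I.
∂π_I/∂q_I = 96 - 2q_C - 4q_I = 0 gives the reaction function q_I = (96 - 2q_C)/4.
Cinder substitutes q_I(q_C) into its own profit: π_C = q_C(129 - 2q_C - (96 - 2q_C)/2) - 23q_C = (81 - q_C)q_C - 23q_C.
The leader's first-order condition 58 - 2q_C = 0 yields q_C = 29.
Then q_I = (96 - 2·29)/4 = 19/2.

29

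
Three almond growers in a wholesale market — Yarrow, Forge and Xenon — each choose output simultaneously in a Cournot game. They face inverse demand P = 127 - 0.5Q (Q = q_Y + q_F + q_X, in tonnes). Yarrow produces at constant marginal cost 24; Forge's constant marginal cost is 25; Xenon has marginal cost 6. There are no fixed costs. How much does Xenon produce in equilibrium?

Yarrow's profit: π_Y = (127 - 0.5Q)q_Y - (24q_Y). Setting ∂π_Y/∂q_Y = 0: 103 - q_Y - (1/2)(q_F + q_X) = 0.
Forge's profit: π_F = (127 - 0.5Q)q_F - (25q_F). Setting ∂π_F/∂q_F = 0: 102 - q_F - (1/2)(q_Y + q_X) = 0.
Xenon's profit: π_X = (127 - 0.5Q)q_X - (6q_X). Setting ∂π_X/∂q_X = 0: 121 - q_X - (1/2)(q_Y + q_F) = 0.
Adding the 3 conditions: 326 − Q − Q = 0, i.e. Q = 163.
Back-substituting: q_Y = (103 − 163/2)/(1/2) = 43, q_F = (102 − 163/2)/(1/2) = 41, q_X = (121 − 163/2)/(1/2) = 79.

79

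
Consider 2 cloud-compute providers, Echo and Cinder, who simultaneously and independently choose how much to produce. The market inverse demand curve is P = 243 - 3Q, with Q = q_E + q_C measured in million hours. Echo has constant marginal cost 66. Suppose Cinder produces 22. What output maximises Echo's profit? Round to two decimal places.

With the rival's output fixed at 22, Echo's profit is π_E = (243 - 3·22 - 3q_E)q_E - (66q_E) = (177 - 3q_E)q_E - (66q_E).
∂π_E/∂q_E = 111 - 6q_E = 0, so q_E = 37/2.

18.50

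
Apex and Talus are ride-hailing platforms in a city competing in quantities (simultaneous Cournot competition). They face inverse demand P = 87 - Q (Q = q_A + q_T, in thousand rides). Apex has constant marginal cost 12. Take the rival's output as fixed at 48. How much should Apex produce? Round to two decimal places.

13.50

With the rival's output fixed at 48, Apex's profit is π_A = (87 - 48 - q_A)q_A - (12q_A) = (39 - q_A)q_A - (12q_A).
∂π_A/∂q_A = 27 - 2q_A = 0, so q_A = 27/2.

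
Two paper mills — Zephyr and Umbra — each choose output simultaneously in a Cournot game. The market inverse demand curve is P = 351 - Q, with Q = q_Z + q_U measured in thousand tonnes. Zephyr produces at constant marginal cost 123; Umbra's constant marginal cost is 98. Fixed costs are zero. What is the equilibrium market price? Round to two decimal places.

Zephyr's profit: π_Z = (351 - Q)q_Z - (123q_Z). Setting ∂π_Z/∂q_Z = 0: 228 - 2q_Z - (q_U) = 0.
Umbra's profit: π_U = (351 - Q)q_U - (98q_U). Setting ∂π_U/∂q_U = 0: 253 - 2q_U - (q_Z) = 0.
Best responses: q_Z = (228 - q_U)/2, q_U = (253 - q_Z)/2.
Solving the pair: q_Z = 203/3, q_U = 278/3.
Total output Q = 481/3, so price P = 351 - 481/3 = 572/3.

190.67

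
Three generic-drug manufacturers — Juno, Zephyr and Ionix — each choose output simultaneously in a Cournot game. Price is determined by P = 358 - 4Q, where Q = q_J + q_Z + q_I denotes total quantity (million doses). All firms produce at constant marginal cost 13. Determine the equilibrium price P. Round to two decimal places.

A representative firm's profit is π_i = q_i(358 - 4Q) - 13q_i.
First-order condition (treating rivals' output as given): 345 - 8q_i - 4·Σ_{j≠i} q_j = 0.
By symmetry each firm produces the same amount; substituting Σ_{j≠i} q_j = 2q_i yields q_i = 345/16.
Total output Q = 1035/16, so price P = 358 - 4·(1035/16) = 397/4.

99.25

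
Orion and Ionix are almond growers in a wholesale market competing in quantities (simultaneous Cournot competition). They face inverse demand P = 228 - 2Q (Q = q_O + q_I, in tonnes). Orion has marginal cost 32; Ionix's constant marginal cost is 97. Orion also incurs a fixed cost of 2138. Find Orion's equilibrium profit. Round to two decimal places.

Orion's profit: π_O = (228 - 2Q)q_O - (32q_O). Setting ∂π_O/∂q_O = 0: 196 - 4q_O - 2(q_I) = 0.
Ionix's profit: π_I = (228 - 2Q)q_I - (97q_I). Setting ∂π_I/∂q_I = 0: 131 - 4q_I - 2(q_O) = 0.
Best responses: q_O = (196 - 2q_I)/4, q_I = (131 - 2q_O)/4.
Solving the pair: q_O = 87/2, q_I = 11.
Price P = 228 - 2·(109/2) = 119.
Orion's profit: (119 - 32)·(87/2) - 2138 = 1646.5000.

1646.50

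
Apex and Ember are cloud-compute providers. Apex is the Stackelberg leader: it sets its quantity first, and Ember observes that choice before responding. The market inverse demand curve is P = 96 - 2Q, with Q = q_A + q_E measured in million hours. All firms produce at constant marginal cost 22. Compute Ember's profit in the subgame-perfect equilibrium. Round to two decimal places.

The follower Ember best-responds to any q_A: π_E = (96 - 2Q)q_E - 22q_E.
Follower FOC: 74 - 2q_A - 4q_E = 0, so q_E(q_A) = (74 - 2q_A)/4.
Apex substitutes q_E(q_A) into its own profit: π_A = q_A(96 - 2q_A - (74 - 2q_A)/2) - 22q_A = (59 - q_A)q_A - 22q_A.
Leader FOC: 37 - 2q_A = 0, so q_A = 37/2.
Then q_E = (74 - 2·(37/2))/4 = 37/4.
Price P = 96 - 2·(111/4) = 81/2.
Ember's profit: (81/2 - 22)·(37/4) = 1369/8.

171.13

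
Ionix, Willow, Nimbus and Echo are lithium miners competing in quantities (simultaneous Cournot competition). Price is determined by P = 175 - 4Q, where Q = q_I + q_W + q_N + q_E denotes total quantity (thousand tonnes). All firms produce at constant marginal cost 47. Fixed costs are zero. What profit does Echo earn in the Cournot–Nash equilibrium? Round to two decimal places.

163.84

Each firm earns π_i = (175 - 4Q)q_i - 47q_i.
First-order condition (treating rivals' output as given): 128 - 8q_i - 4·Σ_{j≠i} q_j = 0.
By symmetry each firm produces the same amount; substituting Σ_{j≠i} q_j = 3q_i yields q_i = 128/20 = 32/5.
Price P = 175 - 4·(128/5) = 363/5.
Echo's profit: (363/5 - 47)·(32/5) = 163.8400.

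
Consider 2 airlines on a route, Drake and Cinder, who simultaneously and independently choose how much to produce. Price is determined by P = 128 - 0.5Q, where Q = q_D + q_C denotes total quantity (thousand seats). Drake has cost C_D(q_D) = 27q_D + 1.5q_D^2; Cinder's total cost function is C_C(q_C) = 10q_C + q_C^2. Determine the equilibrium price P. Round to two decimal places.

99.68

Drake's profit: π_D = (128 - 0.5Q)q_D - (27q_D + (3/2)q_D²). Setting ∂π_D/∂q_D = 0: 101 - 4q_D - (1/2)(q_C) = 0.
Cinder's profit: π_C = (128 - 0.5Q)q_C - (10q_C + q_C²). Setting ∂π_C/∂q_C = 0: 118 - 3q_C - (1/2)(q_D) = 0.
So q_D = (101 - (1/2)q_C)/4 and q_C = (118 - (1/2)q_D)/3.
Solving the pair: q_D = 976/47, q_C = 1686/47.
Total output Q = 56.6383, so price P = 128 - (1/2)·56.6383 = 99.6809.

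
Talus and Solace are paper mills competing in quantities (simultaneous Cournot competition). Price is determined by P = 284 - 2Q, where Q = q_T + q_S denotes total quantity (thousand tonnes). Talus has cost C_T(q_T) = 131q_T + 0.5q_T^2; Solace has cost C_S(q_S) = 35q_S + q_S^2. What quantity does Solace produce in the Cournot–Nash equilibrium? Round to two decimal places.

36.12

Talus's profit: π_T = (284 - 2Q)q_T - (131q_T + (1/2)q_T²). Setting ∂π_T/∂q_T = 0: 153 - 5q_T - 2(q_S) = 0.
Solace's first-order condition: 249 - 6q_S - 2(q_T) = 0.
Rearranging gives the reaction functions q_T = (153 - 2q_S)/5 and q_S = (249 - 2q_T)/6.
Solving the pair: q_T = 210/13, q_S = 939/26.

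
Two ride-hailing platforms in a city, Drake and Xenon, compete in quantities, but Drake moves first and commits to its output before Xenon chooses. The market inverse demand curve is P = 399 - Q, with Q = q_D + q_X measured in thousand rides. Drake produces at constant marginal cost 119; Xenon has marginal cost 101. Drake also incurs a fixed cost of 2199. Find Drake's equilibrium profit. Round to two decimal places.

The follower Xenon best-responds to any q_D: π_X = (399 - Q)q_X - 101q_X.
Setting the follower's marginal profit to zero, 298 - q_D - 2q_X = 0, i.e. q_X = (298 - q_D)/2.
The leader anticipates this reaction. Substituting into P = 399 - Q gives P = 250 - (1/2)q_D, so π_D = (250 - (1/2)q_D)q_D - 119q_D.
Leader FOC: 131 - q_D = 0, so q_D = 131.
Then q_X = (298 - 131)/2 = 167/2.
Price P = 399 - 429/2 = 369/2.
Drake's profit: (369/2 - 119)·131 - 2199 = 6381.5000.

6381.50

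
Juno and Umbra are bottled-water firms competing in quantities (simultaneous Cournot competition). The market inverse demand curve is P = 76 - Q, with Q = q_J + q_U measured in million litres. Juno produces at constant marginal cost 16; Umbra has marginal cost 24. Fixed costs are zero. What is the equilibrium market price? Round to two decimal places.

38.67

Juno's profit: π_J = (76 - Q)q_J - (16q_J). Setting ∂π_J/∂q_J = 0: 60 - 2q_J - (q_U) = 0.
Umbra's profit: π_U = (76 - Q)q_U - (24q_U). Setting ∂π_U/∂q_U = 0: 52 - 2q_U - (q_J) = 0.
Rearranging gives the reaction functions q_J = (60 - q_U)/2 and q_U = (52 - q_J)/2.
Substituting one into the other gives q_J = 68/3 and q_U = 44/3.
Total output Q = 112/3, so price P = 76 - 112/3 = 116/3.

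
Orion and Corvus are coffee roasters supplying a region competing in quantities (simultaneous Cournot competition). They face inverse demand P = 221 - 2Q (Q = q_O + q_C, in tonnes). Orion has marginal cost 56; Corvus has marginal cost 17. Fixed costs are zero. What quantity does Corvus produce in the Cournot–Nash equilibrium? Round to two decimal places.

40.50

Orion's profit: π_O = (221 - 2Q)q_O - (56q_O). Setting ∂π_O/∂q_O = 0: 165 - 4q_O - 2(q_C) = 0.
Corvus's first-order condition: 204 - 4q_C - 2(q_O) = 0.
So q_O = (165 - 2q_C)/4 and q_C = (204 - 2q_O)/4.
Substituting one into the other gives q_O = 21 and q_C = 81/2.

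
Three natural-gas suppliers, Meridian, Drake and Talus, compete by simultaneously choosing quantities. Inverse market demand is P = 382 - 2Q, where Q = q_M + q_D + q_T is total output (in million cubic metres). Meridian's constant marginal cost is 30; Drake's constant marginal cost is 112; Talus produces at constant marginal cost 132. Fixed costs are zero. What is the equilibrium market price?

Meridian's profit: π_M = (382 - 2Q)q_M - (30q_M). Setting ∂π_M/∂q_M = 0: 352 - 4q_M - 2(q_D + q_T) = 0.
Drake's first-order condition: 270 - 4q_D - 2(q_M + q_T) = 0.
Talus's profit: π_T = (382 - 2Q)q_T - (132q_T). Setting ∂π_T/∂q_T = 0: 250 - 4q_T - 2(q_M + q_D) = 0.
Summing all 3 equations gives 872 − 8Q = 0, hence Q = 109.
Back-substituting: q_M = (352 − 218)/2 = 67, q_D = (270 − 218)/2 = 26, q_T = (250 − 218)/2 = 16.
Total output Q = 109, so price P = 382 - 2·109 = 164.

164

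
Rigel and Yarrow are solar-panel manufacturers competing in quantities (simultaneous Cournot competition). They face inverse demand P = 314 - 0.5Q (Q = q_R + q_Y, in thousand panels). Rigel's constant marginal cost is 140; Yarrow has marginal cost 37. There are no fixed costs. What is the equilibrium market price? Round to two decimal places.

163.67

Rigel's profit: π_R = (314 - 0.5Q)q_R - (140q_R). Setting ∂π_R/∂q_R = 0: 174 - q_R - (1/2)(q_Y) = 0.
Yarrow's profit: π_Y = (314 - 0.5Q)q_Y - (37q_Y). Setting ∂π_Y/∂q_Y = 0: 277 - q_Y - (1/2)(q_R) = 0.
Rearranging gives the reaction functions q_R = (174 - (1/2)q_Y) and q_Y = (277 - (1/2)q_R).
Substituting one into the other gives q_R = 142/3 and q_Y = 760/3.
Total output Q = 902/3, so price P = 314 - (1/2)·(902/3) = 491/3.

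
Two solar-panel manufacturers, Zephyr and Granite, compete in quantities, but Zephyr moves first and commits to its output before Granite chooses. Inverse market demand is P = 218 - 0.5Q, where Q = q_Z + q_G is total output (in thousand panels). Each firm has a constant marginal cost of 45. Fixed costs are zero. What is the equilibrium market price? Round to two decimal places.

88.25

The follower Granite best-responds to any q_Z: π_G = (218 - 0.5Q)q_G - 45q_G.
Follower FOC: 173 - (1/2)q_Z - q_G = 0, so q_G(q_Z) = (173 - (1/2)q_Z).
Zephyr substitutes q_G(q_Z) into its own profit: π_Z = q_Z(218 - (1/2)q_Z - (173 - (1/2)q_Z)/2) - 45q_Z = (263/2 - (1/4)q_Z)q_Z - 45q_Z.
Leader FOC: 173/2 - (1/2)q_Z = 0, so q_Z = 173.
Then q_G = (173 - (1/2)·173) = 173/2.
Total output Q = 519/2, so price P = 218 - (1/2)·(519/2) = 353/4.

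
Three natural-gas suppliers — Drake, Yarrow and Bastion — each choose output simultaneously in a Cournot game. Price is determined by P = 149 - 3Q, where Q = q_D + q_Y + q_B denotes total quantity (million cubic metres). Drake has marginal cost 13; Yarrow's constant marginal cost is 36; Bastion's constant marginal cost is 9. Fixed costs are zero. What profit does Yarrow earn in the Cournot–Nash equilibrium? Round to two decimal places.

82.69

Drake's profit: π_D = (149 - 3Q)q_D - (13q_D). Setting ∂π_D/∂q_D = 0: 136 - 6q_D - 3(q_Y + q_B) = 0.
Yarrow's first-order condition: 113 - 6q_Y - 3(q_D + q_B) = 0.
Bastion's profit: π_B = (149 - 3Q)q_B - (9q_B). Setting ∂π_B/∂q_B = 0: 140 - 6q_B - 3(q_D + q_Y) = 0.
Adding the 3 first-order conditions: 389 − 12Q = 0, so Q = 389/12.
Back-substituting: q_D = (136 − 389/4)/3 = 155/12, q_Y = (113 − 389/4)/3 = 21/4, q_B = (140 − 389/4)/3 = 57/4.
Price P = 149 - 3·(389/12) = 207/4.
Yarrow's profit: (207/4 - 36)·(21/4) = 1323/16.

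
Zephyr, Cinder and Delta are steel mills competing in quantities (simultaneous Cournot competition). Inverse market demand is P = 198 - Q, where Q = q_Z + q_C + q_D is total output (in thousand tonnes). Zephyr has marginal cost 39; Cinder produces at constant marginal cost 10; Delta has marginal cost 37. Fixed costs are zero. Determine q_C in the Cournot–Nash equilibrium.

61

Zephyr's profit: π_Z = (198 - Q)q_Z - (39q_Z). Setting ∂π_Z/∂q_Z = 0: 159 - 2q_Z - (q_C + q_D) = 0.
Cinder's first-order condition: 188 - 2q_C - (q_Z + q_D) = 0.
Delta's profit: π_D = (198 - Q)q_D - (37q_D). Setting ∂π_D/∂q_D = 0: 161 - 2q_D - (q_Z + q_C) = 0.
Adding the 3 conditions: 508 − 2Q − 2Q = 0, i.e. Q = 127.
Back-substituting: q_Z = (159 − 127) = 32, q_C = (188 − 127) = 61, q_D = (161 − 127) = 34.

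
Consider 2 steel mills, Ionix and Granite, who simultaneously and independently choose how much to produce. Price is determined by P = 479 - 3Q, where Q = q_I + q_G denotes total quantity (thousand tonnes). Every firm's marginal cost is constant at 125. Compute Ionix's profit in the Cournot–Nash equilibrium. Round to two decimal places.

A representative firm's profit is π_i = q_i(479 - 3Q) - 125q_i.
First-order condition (treating rivals' output as given): 354 - 6q_i - 3q_j = 0.
By symmetry each firm produces the same amount; substituting q_j = q_i yields q_i = 354/9 = 118/3.
Price P = 479 - 3·(236/3) = 243.
Ionix's profit: (243 - 125)·(118/3) = 4641.3333.

4641.33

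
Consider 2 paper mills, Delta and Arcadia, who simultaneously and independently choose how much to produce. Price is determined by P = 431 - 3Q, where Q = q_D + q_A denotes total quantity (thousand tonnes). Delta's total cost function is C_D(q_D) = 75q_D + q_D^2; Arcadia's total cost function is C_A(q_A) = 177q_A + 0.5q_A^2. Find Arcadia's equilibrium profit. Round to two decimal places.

Delta's profit: π_D = (431 - 3Q)q_D - (75q_D + q_D²). Setting ∂π_D/∂q_D = 0: 356 - 8q_D - 3(q_A) = 0.
Arcadia's first-order condition: 254 - 7q_A - 3(q_D) = 0.
Best responses: q_D = (356 - 3q_A)/8, q_A = (254 - 3q_D)/7.
Substituting one into the other gives q_D = 1730/47 and q_A = 964/47.
Price P = 431 - 3·57.3191 = 259.0426.
Arcadia's profit: 259.0426·(964/47) - 177·(964/47) - (1/2)(964/47)² = 1472.4020.

1472.40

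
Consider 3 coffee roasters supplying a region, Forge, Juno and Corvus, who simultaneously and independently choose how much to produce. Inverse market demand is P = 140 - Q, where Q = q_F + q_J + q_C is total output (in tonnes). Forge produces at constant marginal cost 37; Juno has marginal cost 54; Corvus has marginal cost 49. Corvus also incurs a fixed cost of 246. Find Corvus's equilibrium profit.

Forge's profit: π_F = (140 - Q)q_F - (37q_F). Setting ∂π_F/∂q_F = 0: 103 - 2q_F - (q_J + q_C) = 0.
Juno's profit: π_J = (140 - Q)q_J - (54q_J). Setting ∂π_J/∂q_J = 0: 86 - 2q_J - (q_F + q_C) = 0.
Corvus's first-order condition: 91 - 2q_C - (q_F + q_J) = 0.
Summing all 3 equations gives 280 − 4Q = 0, hence Q = 70.
Back-substituting: q_F = (103 − 70) = 33, q_J = (86 − 70) = 16, q_C = (91 − 70) = 21.
Price P = 140 - 70 = 70.
Corvus's profit: (70 - 49)·21 - 246 = 195.

195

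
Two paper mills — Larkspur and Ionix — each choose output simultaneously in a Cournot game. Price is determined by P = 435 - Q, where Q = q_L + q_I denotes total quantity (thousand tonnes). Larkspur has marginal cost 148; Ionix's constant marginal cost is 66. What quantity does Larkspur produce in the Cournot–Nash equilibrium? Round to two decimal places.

68.33

Larkspur's profit: π_L = (435 - Q)q_L - (148q_L). Setting ∂π_L/∂q_L = 0: 287 - 2q_L - (q_I) = 0.
Ionix's profit: π_I = (435 - Q)q_I - (66q_I). Setting ∂π_I/∂q_I = 0: 369 - 2q_I - (q_L) = 0.
So q_L = (287 - q_I)/2 and q_I = (369 - q_L)/2.
Solving the pair: q_L = 205/3, q_I = 451/3.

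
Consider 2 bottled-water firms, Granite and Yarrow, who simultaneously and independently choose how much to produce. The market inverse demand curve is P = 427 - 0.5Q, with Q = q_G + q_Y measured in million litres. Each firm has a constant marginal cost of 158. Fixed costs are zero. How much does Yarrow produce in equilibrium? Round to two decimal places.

Each firm earns π_i = (427 - 0.5Q)q_i - 158q_i.
First-order condition (treating rivals' output as given): 269 - q_i - (1/2)q_j = 0.
By symmetry each firm produces the same amount; substituting q_j = q_i yields q_i = 269/(3/2) = 538/3.

179.33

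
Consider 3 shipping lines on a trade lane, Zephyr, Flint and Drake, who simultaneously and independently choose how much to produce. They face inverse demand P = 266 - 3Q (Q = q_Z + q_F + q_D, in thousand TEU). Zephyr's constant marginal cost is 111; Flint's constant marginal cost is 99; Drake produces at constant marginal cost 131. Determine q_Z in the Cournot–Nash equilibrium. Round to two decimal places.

Zephyr's profit: π_Z = (266 - 3Q)q_Z - (111q_Z). Setting ∂π_Z/∂q_Z = 0: 155 - 6q_Z - 3(q_F + q_D) = 0.
Flint's profit: π_F = (266 - 3Q)q_F - (99q_F). Setting ∂π_F/∂q_F = 0: 167 - 6q_F - 3(q_Z + q_D) = 0.
Drake's first-order condition: 135 - 6q_D - 3(q_Z + q_F) = 0.
Adding the 3 conditions: 457 − 6Q − 6Q = 0, i.e. Q = 457/12.
Back-substituting: q_Z = (155 − 457/4)/3 = 163/12, q_F = (167 − 457/4)/3 = 211/12, q_D = (135 − 457/4)/3 = 83/12.

13.58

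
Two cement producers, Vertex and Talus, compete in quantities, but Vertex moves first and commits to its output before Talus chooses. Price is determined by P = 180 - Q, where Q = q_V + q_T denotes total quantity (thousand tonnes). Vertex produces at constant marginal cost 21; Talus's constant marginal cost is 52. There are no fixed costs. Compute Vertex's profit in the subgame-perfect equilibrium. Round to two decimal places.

Solve by backward induction. Given q_V, the follower Talus maximises π_T = (180 - q_V - q_T)q_T - 52q_T.
Setting the follower's marginal profit to zero, 128 - q_V - 2q_T = 0, i.e. q_T = (128 - q_V)/2.
The leader anticipates this reaction. Substituting into P = 180 - Q gives P = 116 - (1/2)q_V, so π_V = (116 - (1/2)q_V)q_V - 21q_V.
The leader's first-order condition 95 - q_V = 0 yields q_V = 95.
Then q_T = (128 - 95)/2 = 33/2.
Price P = 180 - 223/2 = 137/2.
Vertex's profit: (137/2 - 21)·95 = 4512.5000.

4512.50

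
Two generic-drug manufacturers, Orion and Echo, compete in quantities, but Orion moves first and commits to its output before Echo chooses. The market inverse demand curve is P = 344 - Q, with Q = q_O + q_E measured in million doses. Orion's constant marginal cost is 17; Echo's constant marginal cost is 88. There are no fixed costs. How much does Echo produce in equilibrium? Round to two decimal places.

Solve by backward induction. Given q_O, the follower Echo maximises π_E = (344 - q_O - q_E)q_E - 88q_E.
∂π_E/∂q_E = 256 - q_O - 2q_E = 0 gives the reaction function q_E = (256 - q_O)/2.
Orion substitutes q_E(q_O) into its own profit: π_O = q_O(344 - q_O - (256 - q_O)/2) - 17q_O = (216 - (1/2)q_O)q_O - 17q_O.
Leader FOC: 199 - q_O = 0, so q_O = 199.
Then q_E = (256 - 199)/2 = 57/2.

28.50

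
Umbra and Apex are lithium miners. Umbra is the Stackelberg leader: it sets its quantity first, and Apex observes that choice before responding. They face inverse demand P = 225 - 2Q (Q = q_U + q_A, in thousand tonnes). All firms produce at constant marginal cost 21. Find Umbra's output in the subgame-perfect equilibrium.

51

The follower Apex best-responds to any q_U: π_A = (225 - 2Q)q_A - 21q_A.
Follower FOC: 204 - 2q_U - 4q_A = 0, so q_A(q_U) = (204 - 2q_U)/4.
The leader anticipates this reaction. Substituting into P = 225 - 2Q gives P = 123 - q_U, so π_U = (123 - q_U)q_U - 21q_U.
Maximising: ∂π_U/∂q_U = 102 - 2q_U = 0, giving q_U = 51.
Then q_A = (204 - 2·51)/4 = 51/2.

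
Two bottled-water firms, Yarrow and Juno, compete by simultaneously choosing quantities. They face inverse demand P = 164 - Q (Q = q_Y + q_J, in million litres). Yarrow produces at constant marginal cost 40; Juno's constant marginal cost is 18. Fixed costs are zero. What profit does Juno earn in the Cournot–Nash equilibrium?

3136

Yarrow's profit: π_Y = (164 - Q)q_Y - (40q_Y). Setting ∂π_Y/∂q_Y = 0: 124 - 2q_Y - (q_J) = 0.
Juno's profit: π_J = (164 - Q)q_J - (18q_J). Setting ∂π_J/∂q_J = 0: 146 - 2q_J - (q_Y) = 0.
So q_Y = (124 - q_J)/2 and q_J = (146 - q_Y)/2.
Solving the pair: q_Y = 34, q_J = 56.
Price P = 164 - 90 = 74.
Juno's profit: (74 - 18)·56 = 3136.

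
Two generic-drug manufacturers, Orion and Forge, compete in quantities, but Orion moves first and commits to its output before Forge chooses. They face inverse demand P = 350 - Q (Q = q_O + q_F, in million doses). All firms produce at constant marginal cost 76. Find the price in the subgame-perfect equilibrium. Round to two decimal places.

144.50

Solve by backward induction. Given q_O, the follower Forge maximises π_F = (350 - q_O - q_F)q_F - 76q_F.
∂π_F/∂q_F = 274 - q_O - 2q_F = 0 gives the reaction function q_F = (274 - q_O)/2.
Orion substitutes q_F(q_O) into its own profit: π_O = q_O(350 - q_O - (274 - q_O)/2) - 76q_O = (213 - (1/2)q_O)q_O - 76q_O.
The leader's first-order condition 137 - q_O = 0 yields q_O = 137.
Then q_F = (274 - 137)/2 = 137/2.
Total output Q = 411/2, so price P = 350 - 411/2 = 289/2.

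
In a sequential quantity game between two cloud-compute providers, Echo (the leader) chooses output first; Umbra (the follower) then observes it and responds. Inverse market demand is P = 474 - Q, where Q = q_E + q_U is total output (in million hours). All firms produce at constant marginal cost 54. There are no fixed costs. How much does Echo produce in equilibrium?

The follower Umbra best-responds to any q_E: π_U = (474 - Q)q_U - 54q_U.
∂π_U/∂q_U = 420 - q_E - 2q_U = 0 gives the reaction function q_U = (420 - q_E)/2.
Echo substitutes q_U(q_E) into its own profit: π_E = q_E(474 - q_E - (420 - q_E)/2) - 54q_E = (264 - (1/2)q_E)q_E - 54q_E.
The leader's first-order condition 210 - q_E = 0 yields q_E = 210.
Then q_U = (420 - 210)/2 = 105.

210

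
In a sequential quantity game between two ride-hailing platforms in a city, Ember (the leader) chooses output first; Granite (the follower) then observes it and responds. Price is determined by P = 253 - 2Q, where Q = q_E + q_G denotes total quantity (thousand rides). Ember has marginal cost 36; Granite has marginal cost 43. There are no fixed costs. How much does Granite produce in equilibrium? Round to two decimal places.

The follower Granite best-responds to any q_E: π_G = (253 - 2Q)q_G - 43q_G.
∂π_G/∂q_G = 210 - 2q_E - 4q_G = 0 gives the reaction function q_G = (210 - 2q_E)/4.
Ember substitutes q_G(q_E) into its own profit: π_E = q_E(253 - 2q_E - (210 - 2q_E)/2) - 36q_E = (148 - q_E)q_E - 36q_E.
Leader FOC: 112 - 2q_E = 0, so q_E = 56.
Then q_G = (210 - 2·56)/4 = 49/2.

24.50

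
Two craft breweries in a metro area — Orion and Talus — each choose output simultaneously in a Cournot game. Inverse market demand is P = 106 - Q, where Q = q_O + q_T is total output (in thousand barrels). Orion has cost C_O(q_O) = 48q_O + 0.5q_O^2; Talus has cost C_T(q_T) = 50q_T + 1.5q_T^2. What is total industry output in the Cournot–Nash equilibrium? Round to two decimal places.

Orion's profit: π_O = (106 - Q)q_O - (48q_O + (1/2)q_O²). Setting ∂π_O/∂q_O = 0: 58 - 3q_O - (q_T) = 0.
Talus's profit: π_T = (106 - Q)q_T - (50q_T + (3/2)q_T²). Setting ∂π_T/∂q_T = 0: 56 - 5q_T - (q_O) = 0.
So q_O = (58 - q_T)/3 and q_T = (56 - q_O)/5.
Substituting one into the other gives q_O = 117/7 and q_T = 55/7.
Total output Q = 117/7 + 55/7 = 172/7.

24.57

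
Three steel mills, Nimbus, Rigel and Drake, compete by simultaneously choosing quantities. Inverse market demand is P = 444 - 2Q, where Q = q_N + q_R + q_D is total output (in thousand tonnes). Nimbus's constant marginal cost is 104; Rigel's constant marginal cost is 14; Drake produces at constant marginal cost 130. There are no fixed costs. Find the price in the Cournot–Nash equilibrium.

173

Nimbus's profit: π_N = (444 - 2Q)q_N - (104q_N). Setting ∂π_N/∂q_N = 0: 340 - 4q_N - 2(q_R + q_D) = 0.
Rigel's profit: π_R = (444 - 2Q)q_R - (14q_R). Setting ∂π_R/∂q_R = 0: 430 - 4q_R - 2(q_N + q_D) = 0.
Drake's first-order condition: 314 - 4q_D - 2(q_N + q_R) = 0.
Adding the 3 conditions: 1084 − 4Q − 4Q = 0, i.e. Q = 271/2.
Back-substituting: q_N = (340 − 271)/2 = 69/2, q_R = (430 − 271)/2 = 159/2, q_D = (314 − 271)/2 = 43/2.
Total output Q = 271/2, so price P = 444 - 2·(271/2) = 173.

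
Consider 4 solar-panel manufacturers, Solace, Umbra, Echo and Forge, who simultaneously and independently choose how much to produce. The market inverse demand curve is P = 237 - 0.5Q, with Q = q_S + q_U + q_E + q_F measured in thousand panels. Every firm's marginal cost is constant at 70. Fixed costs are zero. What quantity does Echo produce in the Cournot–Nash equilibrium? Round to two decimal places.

Each firm earns π_i = (237 - 0.5Q)q_i - 70q_i.
Setting ∂π_i/∂q_i = 0 with rivals' quantities fixed: 167 - q_i - (1/2)·Σ_{j≠i} q_j = 0.
By symmetry each firm produces the same amount; substituting Σ_{j≠i} q_j = 3q_i yields q_i = 167/(5/2) = 334/5.

66.80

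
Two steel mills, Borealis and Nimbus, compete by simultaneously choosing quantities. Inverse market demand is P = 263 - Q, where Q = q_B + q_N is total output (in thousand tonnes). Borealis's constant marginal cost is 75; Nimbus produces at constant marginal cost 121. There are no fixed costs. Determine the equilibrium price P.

Borealis's profit: π_B = (263 - Q)q_B - (75q_B). Setting ∂π_B/∂q_B = 0: 188 - 2q_B - (q_N) = 0.
Nimbus's first-order condition: 142 - 2q_N - (q_B) = 0.
So q_B = (188 - q_N)/2 and q_N = (142 - q_B)/2.
Substituting one into the other gives q_B = 78 and q_N = 32.
Total output Q = 110, so price P = 263 - 110 = 153.

153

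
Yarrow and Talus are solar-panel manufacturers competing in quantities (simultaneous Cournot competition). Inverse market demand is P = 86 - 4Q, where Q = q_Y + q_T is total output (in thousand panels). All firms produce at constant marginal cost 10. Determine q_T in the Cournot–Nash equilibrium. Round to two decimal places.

6.33

A representative firm's profit is π_i = q_i(86 - 4Q) - 10q_i.
Setting ∂π_i/∂q_i = 0 with rivals' quantities fixed: 76 - 8q_i - 4q_j = 0.
By symmetry each firm produces the same amount; substituting q_j = q_i yields q_i = 76/12 = 19/3.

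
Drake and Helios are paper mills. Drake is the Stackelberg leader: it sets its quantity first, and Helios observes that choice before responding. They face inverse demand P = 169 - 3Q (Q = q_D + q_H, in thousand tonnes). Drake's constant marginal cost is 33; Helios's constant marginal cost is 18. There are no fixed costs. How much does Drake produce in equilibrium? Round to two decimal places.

Solve by backward induction. Given q_D, the follower Helios maximises π_H = (169 - 3q_D - 3q_H)q_H - 18q_H.
Follower FOC: 151 - 3q_D - 6q_H = 0, so q_H(q_D) = (151 - 3q_D)/6.
Drake substitutes q_H(q_D) into its own profit: π_D = q_D(169 - 3q_D - (151 - 3q_D)/2) - 33q_D = (187/2 - (3/2)q_D)q_D - 33q_D.
Leader FOC: 121/2 - 3q_D = 0, so q_D = 121/6.
Then q_H = (151 - 3·(121/6))/6 = 181/12.

20.17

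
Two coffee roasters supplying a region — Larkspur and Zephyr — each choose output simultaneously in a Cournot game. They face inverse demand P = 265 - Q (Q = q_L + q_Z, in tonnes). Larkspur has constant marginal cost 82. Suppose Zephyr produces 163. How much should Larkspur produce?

With the rival's output fixed at 163, Larkspur's profit is π_L = (265 - 163 - q_L)q_L - (82q_L) = (102 - q_L)q_L - (82q_L).
∂π_L/∂q_L = 20 - 2q_L = 0, so q_L = 10.

10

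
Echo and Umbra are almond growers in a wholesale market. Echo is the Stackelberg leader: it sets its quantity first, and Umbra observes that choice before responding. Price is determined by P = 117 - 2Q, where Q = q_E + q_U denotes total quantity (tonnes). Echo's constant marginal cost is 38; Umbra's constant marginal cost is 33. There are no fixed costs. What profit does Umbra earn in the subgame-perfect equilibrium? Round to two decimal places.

276.13

Solve by backward induction. Given q_E, the follower Umbra maximises π_U = (117 - 2q_E - 2q_U)q_U - 33q_U.
Setting the follower's marginal profit to zero, 84 - 2q_E - 4q_U = 0, i.e. q_U = (84 - 2q_E)/4.
Echo substitutes q_U(q_E) into its own profit: π_E = q_E(117 - 2q_E - (84 - 2q_E)/2) - 38q_E = (75 - q_E)q_E - 38q_E.
Maximising: ∂π_E/∂q_E = 37 - 2q_E = 0, giving q_E = 37/2.
Then q_U = (84 - 2·(37/2))/4 = 47/4.
Price P = 117 - 2·(121/4) = 113/2.
Umbra's profit: (113/2 - 33)·(47/4) = 276.1250.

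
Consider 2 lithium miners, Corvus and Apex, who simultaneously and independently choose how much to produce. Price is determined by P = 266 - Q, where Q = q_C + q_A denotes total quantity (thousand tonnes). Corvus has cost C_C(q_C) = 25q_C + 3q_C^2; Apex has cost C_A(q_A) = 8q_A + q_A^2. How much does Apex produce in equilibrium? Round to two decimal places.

58.81

Corvus's profit: π_C = (266 - Q)q_C - (25q_C + 3q_C²). Setting ∂π_C/∂q_C = 0: 241 - 8q_C - (q_A) = 0.
Apex's first-order condition: 258 - 4q_A - (q_C) = 0.
So q_C = (241 - q_A)/8 and q_A = (258 - q_C)/4.
Substituting one into the other gives q_C = 706/31 and q_A = 1823/31.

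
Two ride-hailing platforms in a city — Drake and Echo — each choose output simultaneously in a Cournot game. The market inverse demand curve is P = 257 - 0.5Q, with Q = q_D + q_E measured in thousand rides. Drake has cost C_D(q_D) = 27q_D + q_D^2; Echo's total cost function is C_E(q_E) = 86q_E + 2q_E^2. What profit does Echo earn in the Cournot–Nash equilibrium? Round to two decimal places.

1820.21

Drake's profit: π_D = (257 - 0.5Q)q_D - (27q_D + q_D²). Setting ∂π_D/∂q_D = 0: 230 - 3q_D - (1/2)(q_E) = 0.
Echo's first-order condition: 171 - 5q_E - (1/2)(q_D) = 0.
Best responses: q_D = (230 - (1/2)q_E)/3, q_E = (171 - (1/2)q_D)/5.
Solving the pair: q_D = 72.1695, q_E = 1592/59.
Price P = 257 - (1/2)·99.1525 = 207.4237.
Echo's profit: 207.4237·(1592/59) - 86·(1592/59) - 2(1592/59)² = 1820.2126.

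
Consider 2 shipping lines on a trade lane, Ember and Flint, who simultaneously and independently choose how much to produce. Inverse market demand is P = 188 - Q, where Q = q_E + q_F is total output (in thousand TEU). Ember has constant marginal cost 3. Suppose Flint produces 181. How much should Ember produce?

With the rival's output fixed at 181, Ember's profit is π_E = (188 - 181 - q_E)q_E - (3q_E) = (7 - q_E)q_E - (3q_E).
∂π_E/∂q_E = 4 - 2q_E = 0, so q_E = 2.

2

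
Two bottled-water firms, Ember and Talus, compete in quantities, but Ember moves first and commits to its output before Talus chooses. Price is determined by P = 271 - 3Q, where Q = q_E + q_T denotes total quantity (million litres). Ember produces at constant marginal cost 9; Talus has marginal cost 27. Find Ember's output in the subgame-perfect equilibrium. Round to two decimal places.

46.67

Solve by backward induction. Given q_E, the follower Talus maximises π_T = (271 - 3q_E - 3q_T)q_T - 27q_T.
Setting the follower's marginal profit to zero, 244 - 3q_E - 6q_T = 0, i.e. q_T = (244 - 3q_E)/6.
The leader anticipates this reaction. Substituting into P = 271 - 3Q gives P = 149 - (3/2)q_E, so π_E = (149 - (3/2)q_E)q_E - 9q_E.
Maximising: ∂π_E/∂q_E = 140 - 3q_E = 0, giving q_E = 140/3.
Then q_T = (244 - 3·(140/3))/6 = 52/3.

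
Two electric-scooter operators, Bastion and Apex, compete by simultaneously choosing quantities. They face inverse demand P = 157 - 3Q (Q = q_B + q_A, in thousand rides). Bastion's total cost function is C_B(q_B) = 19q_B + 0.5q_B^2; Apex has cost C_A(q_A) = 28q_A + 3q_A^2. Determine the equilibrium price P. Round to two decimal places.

86.68

Bastion's profit: π_B = (157 - 3Q)q_B - (19q_B + (1/2)q_B²). Setting ∂π_B/∂q_B = 0: 138 - 7q_B - 3(q_A) = 0.
Apex's first-order condition: 129 - 12q_A - 3(q_B) = 0.
Best responses: q_B = (138 - 3q_A)/7, q_A = (129 - 3q_B)/12.
Solving the pair: q_B = 423/25, q_A = 163/25.
Total output Q = 586/25, so price P = 157 - 3·(586/25) = 86.6800.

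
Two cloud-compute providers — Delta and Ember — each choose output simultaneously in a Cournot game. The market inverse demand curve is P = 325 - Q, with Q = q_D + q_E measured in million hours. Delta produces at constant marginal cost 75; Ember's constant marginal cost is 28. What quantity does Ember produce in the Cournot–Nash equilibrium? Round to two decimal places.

Delta's profit: π_D = (325 - Q)q_D - (75q_D). Setting ∂π_D/∂q_D = 0: 250 - 2q_D - (q_E) = 0.
Ember's profit: π_E = (325 - Q)q_E - (28q_E). Setting ∂π_E/∂q_E = 0: 297 - 2q_E - (q_D) = 0.
Rearranging gives the reaction functions q_D = (250 - q_E)/2 and q_E = (297 - q_D)/2.
Substituting one into the other gives q_D = 203/3 and q_E = 344/3.

114.67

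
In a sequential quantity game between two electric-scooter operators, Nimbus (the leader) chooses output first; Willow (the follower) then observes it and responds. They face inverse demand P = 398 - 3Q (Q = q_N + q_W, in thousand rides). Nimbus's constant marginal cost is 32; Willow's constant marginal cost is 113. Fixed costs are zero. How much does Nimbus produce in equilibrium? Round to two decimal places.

74.50

The follower Willow best-responds to any q_N: π_W = (398 - 3Q)q_W - 113q_W.
Follower FOC: 285 - 3q_N - 6q_W = 0, so q_W(q_N) = (285 - 3q_N)/6.
Nimbus substitutes q_W(q_N) into its own profit: π_N = q_N(398 - 3q_N - (285 - 3q_N)/2) - 32q_N = (511/2 - (3/2)q_N)q_N - 32q_N.
Maximising: ∂π_N/∂q_N = 447/2 - 3q_N = 0, giving q_N = 149/2.
Then q_W = (285 - 3·(149/2))/6 = 41/4.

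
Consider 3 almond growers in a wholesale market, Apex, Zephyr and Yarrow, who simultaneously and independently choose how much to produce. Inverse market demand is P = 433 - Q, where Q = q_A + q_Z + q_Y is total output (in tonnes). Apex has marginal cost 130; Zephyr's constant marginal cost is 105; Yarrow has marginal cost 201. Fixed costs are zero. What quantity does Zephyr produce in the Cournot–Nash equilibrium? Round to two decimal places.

Apex's profit: π_A = (433 - Q)q_A - (130q_A). Setting ∂π_A/∂q_A = 0: 303 - 2q_A - (q_Z + q_Y) = 0.
Zephyr's first-order condition: 328 - 2q_Z - (q_A + q_Y) = 0.
Yarrow's profit: π_Y = (433 - Q)q_Y - (201q_Y). Setting ∂π_Y/∂q_Y = 0: 232 - 2q_Y - (q_A + q_Z) = 0.
Adding the 3 conditions: 863 − 2Q − 2Q = 0, i.e. Q = 863/4.
Back-substituting: q_A = (303 − 863/4) = 349/4, q_Z = (328 − 863/4) = 449/4, q_Y = (232 − 863/4) = 65/4.

112.25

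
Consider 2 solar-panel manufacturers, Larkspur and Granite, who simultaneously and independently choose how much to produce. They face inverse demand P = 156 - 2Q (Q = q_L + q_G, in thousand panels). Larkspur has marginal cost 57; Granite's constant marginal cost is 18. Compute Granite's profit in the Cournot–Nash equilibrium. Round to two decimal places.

1740.50

Larkspur's profit: π_L = (156 - 2Q)q_L - (57q_L). Setting ∂π_L/∂q_L = 0: 99 - 4q_L - 2(q_G) = 0.
Granite's profit: π_G = (156 - 2Q)q_G - (18q_G). Setting ∂π_G/∂q_G = 0: 138 - 4q_G - 2(q_L) = 0.
Best responses: q_L = (99 - 2q_G)/4, q_G = (138 - 2q_L)/4.
Solving the pair: q_L = 10, q_G = 59/2.
Price P = 156 - 2·(79/2) = 77.
Granite's profit: (77 - 18)·(59/2) = 1740.5000.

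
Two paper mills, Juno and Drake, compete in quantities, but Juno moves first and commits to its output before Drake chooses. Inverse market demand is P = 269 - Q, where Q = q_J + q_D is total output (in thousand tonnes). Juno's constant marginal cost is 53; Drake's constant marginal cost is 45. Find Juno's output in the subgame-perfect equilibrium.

104

Solve by backward induction. Given q_J, the follower Drake maximises π_D = (269 - q_J - q_D)q_D - 45q_D.
∂π_D/∂q_D = 224 - q_J - 2q_D = 0 gives the reaction function q_D = (224 - q_J)/2.
Juno substitutes q_D(q_J) into its own profit: π_J = q_J(269 - q_J - (224 - q_J)/2) - 53q_J = (157 - (1/2)q_J)q_J - 53q_J.
Leader FOC: 104 - q_J = 0, so q_J = 104.
Then q_D = (224 - 104)/2 = 60.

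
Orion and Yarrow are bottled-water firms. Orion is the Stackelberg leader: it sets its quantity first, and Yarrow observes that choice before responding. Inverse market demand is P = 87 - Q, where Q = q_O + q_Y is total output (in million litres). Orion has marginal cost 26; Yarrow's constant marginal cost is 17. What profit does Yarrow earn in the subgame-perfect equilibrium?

Solve by backward induction. Given q_O, the follower Yarrow maximises π_Y = (87 - q_O - q_Y)q_Y - 17q_Y.
Setting the follower's marginal profit to zero, 70 - q_O - 2q_Y = 0, i.e. q_Y = (70 - q_O)/2.
The leader anticipates this reaction. Substituting into P = 87 - Q gives P = 52 - (1/2)q_O, so π_O = (52 - (1/2)q_O)q_O - 26q_O.
Maximising: ∂π_O/∂q_O = 26 - q_O = 0, giving q_O = 26.
Then q_Y = (70 - 26)/2 = 22.
Price P = 87 - 48 = 39.
Yarrow's profit: (39 - 17)·22 = 484.

484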